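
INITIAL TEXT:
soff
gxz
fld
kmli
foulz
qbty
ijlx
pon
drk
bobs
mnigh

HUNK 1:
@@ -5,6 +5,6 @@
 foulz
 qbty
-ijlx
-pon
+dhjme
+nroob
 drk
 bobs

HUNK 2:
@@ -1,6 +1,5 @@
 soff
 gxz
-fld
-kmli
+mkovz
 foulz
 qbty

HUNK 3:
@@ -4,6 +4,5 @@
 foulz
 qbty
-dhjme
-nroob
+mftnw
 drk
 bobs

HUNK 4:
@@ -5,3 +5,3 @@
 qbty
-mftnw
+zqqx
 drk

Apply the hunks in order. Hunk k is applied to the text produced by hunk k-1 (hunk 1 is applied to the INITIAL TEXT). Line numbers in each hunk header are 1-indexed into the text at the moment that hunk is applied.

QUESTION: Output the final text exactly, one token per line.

Hunk 1: at line 5 remove [ijlx,pon] add [dhjme,nroob] -> 11 lines: soff gxz fld kmli foulz qbty dhjme nroob drk bobs mnigh
Hunk 2: at line 1 remove [fld,kmli] add [mkovz] -> 10 lines: soff gxz mkovz foulz qbty dhjme nroob drk bobs mnigh
Hunk 3: at line 4 remove [dhjme,nroob] add [mftnw] -> 9 lines: soff gxz mkovz foulz qbty mftnw drk bobs mnigh
Hunk 4: at line 5 remove [mftnw] add [zqqx] -> 9 lines: soff gxz mkovz foulz qbty zqqx drk bobs mnigh

Answer: soff
gxz
mkovz
foulz
qbty
zqqx
drk
bobs
mnigh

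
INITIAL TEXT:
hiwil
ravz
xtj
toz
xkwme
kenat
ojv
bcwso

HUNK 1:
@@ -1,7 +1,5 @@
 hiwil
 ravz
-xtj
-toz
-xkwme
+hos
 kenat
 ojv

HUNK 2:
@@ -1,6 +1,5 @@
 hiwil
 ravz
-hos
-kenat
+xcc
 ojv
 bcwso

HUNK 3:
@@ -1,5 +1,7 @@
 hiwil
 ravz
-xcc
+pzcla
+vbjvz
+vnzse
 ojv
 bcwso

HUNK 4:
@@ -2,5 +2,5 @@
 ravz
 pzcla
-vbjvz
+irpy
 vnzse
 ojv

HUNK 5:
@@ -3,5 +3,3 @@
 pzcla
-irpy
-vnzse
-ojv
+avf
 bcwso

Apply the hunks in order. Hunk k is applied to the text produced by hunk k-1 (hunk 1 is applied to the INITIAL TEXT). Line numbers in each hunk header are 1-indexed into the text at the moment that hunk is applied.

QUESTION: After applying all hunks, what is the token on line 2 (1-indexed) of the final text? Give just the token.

Hunk 1: at line 1 remove [xtj,toz,xkwme] add [hos] -> 6 lines: hiwil ravz hos kenat ojv bcwso
Hunk 2: at line 1 remove [hos,kenat] add [xcc] -> 5 lines: hiwil ravz xcc ojv bcwso
Hunk 3: at line 1 remove [xcc] add [pzcla,vbjvz,vnzse] -> 7 lines: hiwil ravz pzcla vbjvz vnzse ojv bcwso
Hunk 4: at line 2 remove [vbjvz] add [irpy] -> 7 lines: hiwil ravz pzcla irpy vnzse ojv bcwso
Hunk 5: at line 3 remove [irpy,vnzse,ojv] add [avf] -> 5 lines: hiwil ravz pzcla avf bcwso
Final line 2: ravz

Answer: ravz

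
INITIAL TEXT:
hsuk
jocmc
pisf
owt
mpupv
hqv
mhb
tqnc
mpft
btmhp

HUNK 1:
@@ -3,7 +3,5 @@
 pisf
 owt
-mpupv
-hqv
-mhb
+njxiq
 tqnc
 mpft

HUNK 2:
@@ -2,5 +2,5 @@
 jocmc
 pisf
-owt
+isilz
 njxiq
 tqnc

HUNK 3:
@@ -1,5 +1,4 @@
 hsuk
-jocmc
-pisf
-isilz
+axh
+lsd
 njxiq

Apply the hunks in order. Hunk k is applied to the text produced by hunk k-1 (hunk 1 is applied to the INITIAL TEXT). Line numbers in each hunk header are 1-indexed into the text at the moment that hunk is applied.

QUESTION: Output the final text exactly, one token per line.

Answer: hsuk
axh
lsd
njxiq
tqnc
mpft
btmhp

Derivation:
Hunk 1: at line 3 remove [mpupv,hqv,mhb] add [njxiq] -> 8 lines: hsuk jocmc pisf owt njxiq tqnc mpft btmhp
Hunk 2: at line 2 remove [owt] add [isilz] -> 8 lines: hsuk jocmc pisf isilz njxiq tqnc mpft btmhp
Hunk 3: at line 1 remove [jocmc,pisf,isilz] add [axh,lsd] -> 7 lines: hsuk axh lsd njxiq tqnc mpft btmhp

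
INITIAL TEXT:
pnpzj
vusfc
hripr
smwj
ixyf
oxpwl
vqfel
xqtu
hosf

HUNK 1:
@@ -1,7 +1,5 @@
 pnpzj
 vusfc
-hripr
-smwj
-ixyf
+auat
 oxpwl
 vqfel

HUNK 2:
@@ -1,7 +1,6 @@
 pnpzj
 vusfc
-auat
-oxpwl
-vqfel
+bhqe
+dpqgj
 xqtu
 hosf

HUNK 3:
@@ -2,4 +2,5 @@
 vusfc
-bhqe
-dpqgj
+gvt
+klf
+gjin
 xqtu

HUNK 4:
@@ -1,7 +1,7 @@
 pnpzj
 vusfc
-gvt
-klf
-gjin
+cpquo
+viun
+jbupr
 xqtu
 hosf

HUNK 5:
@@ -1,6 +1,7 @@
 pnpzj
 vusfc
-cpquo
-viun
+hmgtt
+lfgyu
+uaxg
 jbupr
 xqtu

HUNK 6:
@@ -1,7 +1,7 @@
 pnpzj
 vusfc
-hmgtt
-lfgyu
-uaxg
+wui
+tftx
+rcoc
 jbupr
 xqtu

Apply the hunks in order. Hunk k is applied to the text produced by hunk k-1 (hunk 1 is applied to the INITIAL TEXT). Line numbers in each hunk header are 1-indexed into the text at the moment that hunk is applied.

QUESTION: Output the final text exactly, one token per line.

Answer: pnpzj
vusfc
wui
tftx
rcoc
jbupr
xqtu
hosf

Derivation:
Hunk 1: at line 1 remove [hripr,smwj,ixyf] add [auat] -> 7 lines: pnpzj vusfc auat oxpwl vqfel xqtu hosf
Hunk 2: at line 1 remove [auat,oxpwl,vqfel] add [bhqe,dpqgj] -> 6 lines: pnpzj vusfc bhqe dpqgj xqtu hosf
Hunk 3: at line 2 remove [bhqe,dpqgj] add [gvt,klf,gjin] -> 7 lines: pnpzj vusfc gvt klf gjin xqtu hosf
Hunk 4: at line 1 remove [gvt,klf,gjin] add [cpquo,viun,jbupr] -> 7 lines: pnpzj vusfc cpquo viun jbupr xqtu hosf
Hunk 5: at line 1 remove [cpquo,viun] add [hmgtt,lfgyu,uaxg] -> 8 lines: pnpzj vusfc hmgtt lfgyu uaxg jbupr xqtu hosf
Hunk 6: at line 1 remove [hmgtt,lfgyu,uaxg] add [wui,tftx,rcoc] -> 8 lines: pnpzj vusfc wui tftx rcoc jbupr xqtu hosf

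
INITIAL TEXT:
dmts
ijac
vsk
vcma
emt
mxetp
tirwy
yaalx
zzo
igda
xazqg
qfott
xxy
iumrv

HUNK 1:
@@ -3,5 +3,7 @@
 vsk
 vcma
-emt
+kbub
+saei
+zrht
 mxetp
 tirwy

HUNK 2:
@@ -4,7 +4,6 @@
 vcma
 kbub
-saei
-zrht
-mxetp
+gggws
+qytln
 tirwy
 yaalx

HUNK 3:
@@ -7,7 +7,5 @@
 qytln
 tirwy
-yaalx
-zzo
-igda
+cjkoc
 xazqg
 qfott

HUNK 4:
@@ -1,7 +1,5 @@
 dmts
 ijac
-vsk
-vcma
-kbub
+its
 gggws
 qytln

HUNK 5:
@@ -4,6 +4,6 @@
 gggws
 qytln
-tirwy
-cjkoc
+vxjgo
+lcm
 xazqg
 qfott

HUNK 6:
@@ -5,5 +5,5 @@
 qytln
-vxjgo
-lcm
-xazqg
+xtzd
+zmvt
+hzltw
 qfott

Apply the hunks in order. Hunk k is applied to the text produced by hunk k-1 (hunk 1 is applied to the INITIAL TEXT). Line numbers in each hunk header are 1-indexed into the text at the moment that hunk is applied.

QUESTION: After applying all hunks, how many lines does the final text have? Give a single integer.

Hunk 1: at line 3 remove [emt] add [kbub,saei,zrht] -> 16 lines: dmts ijac vsk vcma kbub saei zrht mxetp tirwy yaalx zzo igda xazqg qfott xxy iumrv
Hunk 2: at line 4 remove [saei,zrht,mxetp] add [gggws,qytln] -> 15 lines: dmts ijac vsk vcma kbub gggws qytln tirwy yaalx zzo igda xazqg qfott xxy iumrv
Hunk 3: at line 7 remove [yaalx,zzo,igda] add [cjkoc] -> 13 lines: dmts ijac vsk vcma kbub gggws qytln tirwy cjkoc xazqg qfott xxy iumrv
Hunk 4: at line 1 remove [vsk,vcma,kbub] add [its] -> 11 lines: dmts ijac its gggws qytln tirwy cjkoc xazqg qfott xxy iumrv
Hunk 5: at line 4 remove [tirwy,cjkoc] add [vxjgo,lcm] -> 11 lines: dmts ijac its gggws qytln vxjgo lcm xazqg qfott xxy iumrv
Hunk 6: at line 5 remove [vxjgo,lcm,xazqg] add [xtzd,zmvt,hzltw] -> 11 lines: dmts ijac its gggws qytln xtzd zmvt hzltw qfott xxy iumrv
Final line count: 11

Answer: 11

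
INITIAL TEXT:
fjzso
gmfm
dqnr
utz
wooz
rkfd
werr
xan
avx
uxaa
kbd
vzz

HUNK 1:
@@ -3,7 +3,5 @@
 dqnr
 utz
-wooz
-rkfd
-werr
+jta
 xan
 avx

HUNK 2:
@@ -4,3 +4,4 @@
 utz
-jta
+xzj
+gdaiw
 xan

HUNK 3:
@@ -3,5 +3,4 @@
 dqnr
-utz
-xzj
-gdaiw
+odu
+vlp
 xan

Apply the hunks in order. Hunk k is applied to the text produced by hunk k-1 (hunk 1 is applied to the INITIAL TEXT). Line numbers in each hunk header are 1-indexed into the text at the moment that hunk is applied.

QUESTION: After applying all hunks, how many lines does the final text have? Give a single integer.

Hunk 1: at line 3 remove [wooz,rkfd,werr] add [jta] -> 10 lines: fjzso gmfm dqnr utz jta xan avx uxaa kbd vzz
Hunk 2: at line 4 remove [jta] add [xzj,gdaiw] -> 11 lines: fjzso gmfm dqnr utz xzj gdaiw xan avx uxaa kbd vzz
Hunk 3: at line 3 remove [utz,xzj,gdaiw] add [odu,vlp] -> 10 lines: fjzso gmfm dqnr odu vlp xan avx uxaa kbd vzz
Final line count: 10

Answer: 10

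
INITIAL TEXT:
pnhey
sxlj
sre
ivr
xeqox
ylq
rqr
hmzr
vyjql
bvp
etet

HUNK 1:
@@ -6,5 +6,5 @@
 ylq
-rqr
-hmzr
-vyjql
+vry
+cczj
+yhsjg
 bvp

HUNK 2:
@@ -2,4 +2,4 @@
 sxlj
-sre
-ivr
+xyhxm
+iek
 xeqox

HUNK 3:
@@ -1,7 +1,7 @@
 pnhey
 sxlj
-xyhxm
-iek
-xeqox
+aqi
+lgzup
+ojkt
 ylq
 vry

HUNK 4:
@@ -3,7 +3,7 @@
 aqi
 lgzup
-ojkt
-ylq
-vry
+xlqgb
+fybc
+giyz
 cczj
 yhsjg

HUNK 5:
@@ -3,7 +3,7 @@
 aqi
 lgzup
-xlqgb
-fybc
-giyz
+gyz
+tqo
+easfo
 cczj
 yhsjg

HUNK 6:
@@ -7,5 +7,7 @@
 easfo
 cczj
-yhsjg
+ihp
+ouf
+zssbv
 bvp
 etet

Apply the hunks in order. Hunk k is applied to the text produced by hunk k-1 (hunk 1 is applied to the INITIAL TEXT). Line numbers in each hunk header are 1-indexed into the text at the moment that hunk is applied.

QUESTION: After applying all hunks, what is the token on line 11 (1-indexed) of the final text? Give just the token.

Hunk 1: at line 6 remove [rqr,hmzr,vyjql] add [vry,cczj,yhsjg] -> 11 lines: pnhey sxlj sre ivr xeqox ylq vry cczj yhsjg bvp etet
Hunk 2: at line 2 remove [sre,ivr] add [xyhxm,iek] -> 11 lines: pnhey sxlj xyhxm iek xeqox ylq vry cczj yhsjg bvp etet
Hunk 3: at line 1 remove [xyhxm,iek,xeqox] add [aqi,lgzup,ojkt] -> 11 lines: pnhey sxlj aqi lgzup ojkt ylq vry cczj yhsjg bvp etet
Hunk 4: at line 3 remove [ojkt,ylq,vry] add [xlqgb,fybc,giyz] -> 11 lines: pnhey sxlj aqi lgzup xlqgb fybc giyz cczj yhsjg bvp etet
Hunk 5: at line 3 remove [xlqgb,fybc,giyz] add [gyz,tqo,easfo] -> 11 lines: pnhey sxlj aqi lgzup gyz tqo easfo cczj yhsjg bvp etet
Hunk 6: at line 7 remove [yhsjg] add [ihp,ouf,zssbv] -> 13 lines: pnhey sxlj aqi lgzup gyz tqo easfo cczj ihp ouf zssbv bvp etet
Final line 11: zssbv

Answer: zssbv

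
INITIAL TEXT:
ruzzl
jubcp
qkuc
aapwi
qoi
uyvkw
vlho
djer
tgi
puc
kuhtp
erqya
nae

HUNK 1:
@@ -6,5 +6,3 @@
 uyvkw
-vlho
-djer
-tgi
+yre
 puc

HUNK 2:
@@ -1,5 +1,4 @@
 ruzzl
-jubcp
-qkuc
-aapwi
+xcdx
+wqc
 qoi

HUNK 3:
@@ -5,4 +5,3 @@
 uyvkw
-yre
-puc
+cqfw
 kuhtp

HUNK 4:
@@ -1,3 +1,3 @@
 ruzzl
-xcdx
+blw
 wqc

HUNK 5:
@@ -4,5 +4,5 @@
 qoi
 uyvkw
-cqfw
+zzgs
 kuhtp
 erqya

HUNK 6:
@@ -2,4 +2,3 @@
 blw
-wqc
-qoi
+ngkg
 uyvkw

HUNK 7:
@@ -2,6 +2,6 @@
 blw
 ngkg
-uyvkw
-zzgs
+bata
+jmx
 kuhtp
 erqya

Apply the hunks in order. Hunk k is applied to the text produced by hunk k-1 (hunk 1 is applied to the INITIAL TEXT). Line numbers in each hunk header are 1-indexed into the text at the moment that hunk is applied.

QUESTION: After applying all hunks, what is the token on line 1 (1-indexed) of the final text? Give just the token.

Hunk 1: at line 6 remove [vlho,djer,tgi] add [yre] -> 11 lines: ruzzl jubcp qkuc aapwi qoi uyvkw yre puc kuhtp erqya nae
Hunk 2: at line 1 remove [jubcp,qkuc,aapwi] add [xcdx,wqc] -> 10 lines: ruzzl xcdx wqc qoi uyvkw yre puc kuhtp erqya nae
Hunk 3: at line 5 remove [yre,puc] add [cqfw] -> 9 lines: ruzzl xcdx wqc qoi uyvkw cqfw kuhtp erqya nae
Hunk 4: at line 1 remove [xcdx] add [blw] -> 9 lines: ruzzl blw wqc qoi uyvkw cqfw kuhtp erqya nae
Hunk 5: at line 4 remove [cqfw] add [zzgs] -> 9 lines: ruzzl blw wqc qoi uyvkw zzgs kuhtp erqya nae
Hunk 6: at line 2 remove [wqc,qoi] add [ngkg] -> 8 lines: ruzzl blw ngkg uyvkw zzgs kuhtp erqya nae
Hunk 7: at line 2 remove [uyvkw,zzgs] add [bata,jmx] -> 8 lines: ruzzl blw ngkg bata jmx kuhtp erqya nae
Final line 1: ruzzl

Answer: ruzzl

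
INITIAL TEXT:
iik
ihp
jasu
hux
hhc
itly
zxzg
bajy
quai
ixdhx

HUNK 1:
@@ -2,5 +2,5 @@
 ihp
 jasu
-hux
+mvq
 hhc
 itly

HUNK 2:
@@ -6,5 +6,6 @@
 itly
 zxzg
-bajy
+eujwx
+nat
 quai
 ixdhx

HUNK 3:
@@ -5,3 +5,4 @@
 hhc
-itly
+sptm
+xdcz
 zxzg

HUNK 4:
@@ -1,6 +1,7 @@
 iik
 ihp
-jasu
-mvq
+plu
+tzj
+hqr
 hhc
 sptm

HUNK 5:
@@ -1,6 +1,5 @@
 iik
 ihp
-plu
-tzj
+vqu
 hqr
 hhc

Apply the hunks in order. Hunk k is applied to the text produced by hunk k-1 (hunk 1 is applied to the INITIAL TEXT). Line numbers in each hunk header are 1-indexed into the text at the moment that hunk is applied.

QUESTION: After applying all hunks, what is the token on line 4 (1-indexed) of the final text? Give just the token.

Answer: hqr

Derivation:
Hunk 1: at line 2 remove [hux] add [mvq] -> 10 lines: iik ihp jasu mvq hhc itly zxzg bajy quai ixdhx
Hunk 2: at line 6 remove [bajy] add [eujwx,nat] -> 11 lines: iik ihp jasu mvq hhc itly zxzg eujwx nat quai ixdhx
Hunk 3: at line 5 remove [itly] add [sptm,xdcz] -> 12 lines: iik ihp jasu mvq hhc sptm xdcz zxzg eujwx nat quai ixdhx
Hunk 4: at line 1 remove [jasu,mvq] add [plu,tzj,hqr] -> 13 lines: iik ihp plu tzj hqr hhc sptm xdcz zxzg eujwx nat quai ixdhx
Hunk 5: at line 1 remove [plu,tzj] add [vqu] -> 12 lines: iik ihp vqu hqr hhc sptm xdcz zxzg eujwx nat quai ixdhx
Final line 4: hqr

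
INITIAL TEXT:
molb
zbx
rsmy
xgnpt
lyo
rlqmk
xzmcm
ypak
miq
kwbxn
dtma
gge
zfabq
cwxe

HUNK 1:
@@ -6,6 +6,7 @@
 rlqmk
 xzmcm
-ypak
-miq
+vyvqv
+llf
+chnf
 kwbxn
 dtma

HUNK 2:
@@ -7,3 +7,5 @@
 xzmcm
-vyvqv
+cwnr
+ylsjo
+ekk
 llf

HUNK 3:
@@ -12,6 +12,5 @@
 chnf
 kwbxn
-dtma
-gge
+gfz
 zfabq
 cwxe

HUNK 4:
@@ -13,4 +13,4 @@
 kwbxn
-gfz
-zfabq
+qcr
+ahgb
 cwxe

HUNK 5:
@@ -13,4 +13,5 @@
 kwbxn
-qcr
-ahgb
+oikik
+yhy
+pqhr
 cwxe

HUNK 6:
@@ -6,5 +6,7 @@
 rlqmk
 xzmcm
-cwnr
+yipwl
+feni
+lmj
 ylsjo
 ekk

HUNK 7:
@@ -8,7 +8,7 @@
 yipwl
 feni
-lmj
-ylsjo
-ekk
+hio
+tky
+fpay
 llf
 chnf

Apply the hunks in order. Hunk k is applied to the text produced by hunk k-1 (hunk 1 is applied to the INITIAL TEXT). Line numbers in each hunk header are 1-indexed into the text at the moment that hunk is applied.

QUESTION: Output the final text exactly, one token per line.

Answer: molb
zbx
rsmy
xgnpt
lyo
rlqmk
xzmcm
yipwl
feni
hio
tky
fpay
llf
chnf
kwbxn
oikik
yhy
pqhr
cwxe

Derivation:
Hunk 1: at line 6 remove [ypak,miq] add [vyvqv,llf,chnf] -> 15 lines: molb zbx rsmy xgnpt lyo rlqmk xzmcm vyvqv llf chnf kwbxn dtma gge zfabq cwxe
Hunk 2: at line 7 remove [vyvqv] add [cwnr,ylsjo,ekk] -> 17 lines: molb zbx rsmy xgnpt lyo rlqmk xzmcm cwnr ylsjo ekk llf chnf kwbxn dtma gge zfabq cwxe
Hunk 3: at line 12 remove [dtma,gge] add [gfz] -> 16 lines: molb zbx rsmy xgnpt lyo rlqmk xzmcm cwnr ylsjo ekk llf chnf kwbxn gfz zfabq cwxe
Hunk 4: at line 13 remove [gfz,zfabq] add [qcr,ahgb] -> 16 lines: molb zbx rsmy xgnpt lyo rlqmk xzmcm cwnr ylsjo ekk llf chnf kwbxn qcr ahgb cwxe
Hunk 5: at line 13 remove [qcr,ahgb] add [oikik,yhy,pqhr] -> 17 lines: molb zbx rsmy xgnpt lyo rlqmk xzmcm cwnr ylsjo ekk llf chnf kwbxn oikik yhy pqhr cwxe
Hunk 6: at line 6 remove [cwnr] add [yipwl,feni,lmj] -> 19 lines: molb zbx rsmy xgnpt lyo rlqmk xzmcm yipwl feni lmj ylsjo ekk llf chnf kwbxn oikik yhy pqhr cwxe
Hunk 7: at line 8 remove [lmj,ylsjo,ekk] add [hio,tky,fpay] -> 19 lines: molb zbx rsmy xgnpt lyo rlqmk xzmcm yipwl feni hio tky fpay llf chnf kwbxn oikik yhy pqhr cwxe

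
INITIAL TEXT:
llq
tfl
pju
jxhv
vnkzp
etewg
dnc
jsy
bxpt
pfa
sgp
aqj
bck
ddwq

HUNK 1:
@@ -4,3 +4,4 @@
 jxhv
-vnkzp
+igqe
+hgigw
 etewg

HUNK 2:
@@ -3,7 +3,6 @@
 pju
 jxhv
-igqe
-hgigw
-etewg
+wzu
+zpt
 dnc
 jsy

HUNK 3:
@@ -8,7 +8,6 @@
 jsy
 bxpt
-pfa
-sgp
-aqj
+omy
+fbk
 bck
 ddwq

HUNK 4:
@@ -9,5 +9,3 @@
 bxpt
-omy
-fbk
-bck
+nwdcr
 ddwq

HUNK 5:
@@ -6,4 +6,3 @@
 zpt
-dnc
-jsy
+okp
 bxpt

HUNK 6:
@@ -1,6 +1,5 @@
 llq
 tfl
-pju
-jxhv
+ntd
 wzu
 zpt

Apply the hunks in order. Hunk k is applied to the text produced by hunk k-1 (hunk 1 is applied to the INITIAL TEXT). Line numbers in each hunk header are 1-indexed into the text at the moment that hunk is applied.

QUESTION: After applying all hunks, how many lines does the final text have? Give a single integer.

Answer: 9

Derivation:
Hunk 1: at line 4 remove [vnkzp] add [igqe,hgigw] -> 15 lines: llq tfl pju jxhv igqe hgigw etewg dnc jsy bxpt pfa sgp aqj bck ddwq
Hunk 2: at line 3 remove [igqe,hgigw,etewg] add [wzu,zpt] -> 14 lines: llq tfl pju jxhv wzu zpt dnc jsy bxpt pfa sgp aqj bck ddwq
Hunk 3: at line 8 remove [pfa,sgp,aqj] add [omy,fbk] -> 13 lines: llq tfl pju jxhv wzu zpt dnc jsy bxpt omy fbk bck ddwq
Hunk 4: at line 9 remove [omy,fbk,bck] add [nwdcr] -> 11 lines: llq tfl pju jxhv wzu zpt dnc jsy bxpt nwdcr ddwq
Hunk 5: at line 6 remove [dnc,jsy] add [okp] -> 10 lines: llq tfl pju jxhv wzu zpt okp bxpt nwdcr ddwq
Hunk 6: at line 1 remove [pju,jxhv] add [ntd] -> 9 lines: llq tfl ntd wzu zpt okp bxpt nwdcr ddwq
Final line count: 9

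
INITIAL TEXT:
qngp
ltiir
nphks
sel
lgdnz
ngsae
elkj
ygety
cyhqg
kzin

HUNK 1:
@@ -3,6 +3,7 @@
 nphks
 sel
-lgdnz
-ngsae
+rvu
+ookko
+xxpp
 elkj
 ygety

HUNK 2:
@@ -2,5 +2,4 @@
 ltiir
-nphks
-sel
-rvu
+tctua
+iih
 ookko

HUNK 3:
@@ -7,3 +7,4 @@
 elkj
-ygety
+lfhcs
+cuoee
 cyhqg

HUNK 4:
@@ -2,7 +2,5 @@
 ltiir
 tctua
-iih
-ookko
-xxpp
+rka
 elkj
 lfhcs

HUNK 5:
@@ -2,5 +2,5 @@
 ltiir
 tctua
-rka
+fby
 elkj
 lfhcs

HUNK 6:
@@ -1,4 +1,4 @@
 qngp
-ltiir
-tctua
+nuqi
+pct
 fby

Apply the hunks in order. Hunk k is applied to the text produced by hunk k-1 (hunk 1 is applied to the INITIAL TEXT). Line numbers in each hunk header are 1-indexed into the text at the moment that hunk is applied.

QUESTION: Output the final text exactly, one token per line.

Hunk 1: at line 3 remove [lgdnz,ngsae] add [rvu,ookko,xxpp] -> 11 lines: qngp ltiir nphks sel rvu ookko xxpp elkj ygety cyhqg kzin
Hunk 2: at line 2 remove [nphks,sel,rvu] add [tctua,iih] -> 10 lines: qngp ltiir tctua iih ookko xxpp elkj ygety cyhqg kzin
Hunk 3: at line 7 remove [ygety] add [lfhcs,cuoee] -> 11 lines: qngp ltiir tctua iih ookko xxpp elkj lfhcs cuoee cyhqg kzin
Hunk 4: at line 2 remove [iih,ookko,xxpp] add [rka] -> 9 lines: qngp ltiir tctua rka elkj lfhcs cuoee cyhqg kzin
Hunk 5: at line 2 remove [rka] add [fby] -> 9 lines: qngp ltiir tctua fby elkj lfhcs cuoee cyhqg kzin
Hunk 6: at line 1 remove [ltiir,tctua] add [nuqi,pct] -> 9 lines: qngp nuqi pct fby elkj lfhcs cuoee cyhqg kzin

Answer: qngp
nuqi
pct
fby
elkj
lfhcs
cuoee
cyhqg
kzin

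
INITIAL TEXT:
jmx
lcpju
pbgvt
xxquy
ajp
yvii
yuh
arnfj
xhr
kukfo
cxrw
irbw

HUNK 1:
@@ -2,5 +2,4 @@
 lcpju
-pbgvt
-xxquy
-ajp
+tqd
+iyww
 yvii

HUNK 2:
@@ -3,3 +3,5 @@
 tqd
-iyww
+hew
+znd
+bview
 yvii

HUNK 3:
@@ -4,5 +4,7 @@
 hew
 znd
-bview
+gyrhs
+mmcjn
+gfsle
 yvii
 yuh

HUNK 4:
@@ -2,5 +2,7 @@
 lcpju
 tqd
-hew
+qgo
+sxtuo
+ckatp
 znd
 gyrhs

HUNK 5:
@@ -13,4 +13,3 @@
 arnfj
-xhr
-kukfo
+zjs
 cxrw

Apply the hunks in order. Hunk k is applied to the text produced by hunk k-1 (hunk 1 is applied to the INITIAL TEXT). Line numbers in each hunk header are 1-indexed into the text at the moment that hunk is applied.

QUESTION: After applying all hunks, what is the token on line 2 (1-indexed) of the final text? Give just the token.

Hunk 1: at line 2 remove [pbgvt,xxquy,ajp] add [tqd,iyww] -> 11 lines: jmx lcpju tqd iyww yvii yuh arnfj xhr kukfo cxrw irbw
Hunk 2: at line 3 remove [iyww] add [hew,znd,bview] -> 13 lines: jmx lcpju tqd hew znd bview yvii yuh arnfj xhr kukfo cxrw irbw
Hunk 3: at line 4 remove [bview] add [gyrhs,mmcjn,gfsle] -> 15 lines: jmx lcpju tqd hew znd gyrhs mmcjn gfsle yvii yuh arnfj xhr kukfo cxrw irbw
Hunk 4: at line 2 remove [hew] add [qgo,sxtuo,ckatp] -> 17 lines: jmx lcpju tqd qgo sxtuo ckatp znd gyrhs mmcjn gfsle yvii yuh arnfj xhr kukfo cxrw irbw
Hunk 5: at line 13 remove [xhr,kukfo] add [zjs] -> 16 lines: jmx lcpju tqd qgo sxtuo ckatp znd gyrhs mmcjn gfsle yvii yuh arnfj zjs cxrw irbw
Final line 2: lcpju

Answer: lcpju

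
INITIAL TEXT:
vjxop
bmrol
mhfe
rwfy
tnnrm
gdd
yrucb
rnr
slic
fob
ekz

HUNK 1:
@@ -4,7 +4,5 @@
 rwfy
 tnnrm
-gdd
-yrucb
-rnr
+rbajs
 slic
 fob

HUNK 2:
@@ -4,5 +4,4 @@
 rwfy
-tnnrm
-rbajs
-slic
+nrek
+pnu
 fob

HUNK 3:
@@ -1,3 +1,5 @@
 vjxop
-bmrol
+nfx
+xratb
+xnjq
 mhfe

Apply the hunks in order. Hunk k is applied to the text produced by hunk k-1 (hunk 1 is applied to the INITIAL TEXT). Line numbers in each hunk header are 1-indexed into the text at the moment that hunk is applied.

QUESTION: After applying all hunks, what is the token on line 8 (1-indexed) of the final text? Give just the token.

Hunk 1: at line 4 remove [gdd,yrucb,rnr] add [rbajs] -> 9 lines: vjxop bmrol mhfe rwfy tnnrm rbajs slic fob ekz
Hunk 2: at line 4 remove [tnnrm,rbajs,slic] add [nrek,pnu] -> 8 lines: vjxop bmrol mhfe rwfy nrek pnu fob ekz
Hunk 3: at line 1 remove [bmrol] add [nfx,xratb,xnjq] -> 10 lines: vjxop nfx xratb xnjq mhfe rwfy nrek pnu fob ekz
Final line 8: pnu

Answer: pnu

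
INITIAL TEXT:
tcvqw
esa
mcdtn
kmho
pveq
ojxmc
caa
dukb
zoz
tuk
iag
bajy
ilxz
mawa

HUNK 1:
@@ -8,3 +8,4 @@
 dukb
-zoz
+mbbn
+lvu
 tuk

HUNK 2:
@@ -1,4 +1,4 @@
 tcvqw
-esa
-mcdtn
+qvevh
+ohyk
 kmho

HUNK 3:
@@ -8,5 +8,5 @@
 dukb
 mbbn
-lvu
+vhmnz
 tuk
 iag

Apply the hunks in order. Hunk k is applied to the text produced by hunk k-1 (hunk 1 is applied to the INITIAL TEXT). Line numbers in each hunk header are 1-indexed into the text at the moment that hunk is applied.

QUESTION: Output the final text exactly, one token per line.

Answer: tcvqw
qvevh
ohyk
kmho
pveq
ojxmc
caa
dukb
mbbn
vhmnz
tuk
iag
bajy
ilxz
mawa

Derivation:
Hunk 1: at line 8 remove [zoz] add [mbbn,lvu] -> 15 lines: tcvqw esa mcdtn kmho pveq ojxmc caa dukb mbbn lvu tuk iag bajy ilxz mawa
Hunk 2: at line 1 remove [esa,mcdtn] add [qvevh,ohyk] -> 15 lines: tcvqw qvevh ohyk kmho pveq ojxmc caa dukb mbbn lvu tuk iag bajy ilxz mawa
Hunk 3: at line 8 remove [lvu] add [vhmnz] -> 15 lines: tcvqw qvevh ohyk kmho pveq ojxmc caa dukb mbbn vhmnz tuk iag bajy ilxz mawa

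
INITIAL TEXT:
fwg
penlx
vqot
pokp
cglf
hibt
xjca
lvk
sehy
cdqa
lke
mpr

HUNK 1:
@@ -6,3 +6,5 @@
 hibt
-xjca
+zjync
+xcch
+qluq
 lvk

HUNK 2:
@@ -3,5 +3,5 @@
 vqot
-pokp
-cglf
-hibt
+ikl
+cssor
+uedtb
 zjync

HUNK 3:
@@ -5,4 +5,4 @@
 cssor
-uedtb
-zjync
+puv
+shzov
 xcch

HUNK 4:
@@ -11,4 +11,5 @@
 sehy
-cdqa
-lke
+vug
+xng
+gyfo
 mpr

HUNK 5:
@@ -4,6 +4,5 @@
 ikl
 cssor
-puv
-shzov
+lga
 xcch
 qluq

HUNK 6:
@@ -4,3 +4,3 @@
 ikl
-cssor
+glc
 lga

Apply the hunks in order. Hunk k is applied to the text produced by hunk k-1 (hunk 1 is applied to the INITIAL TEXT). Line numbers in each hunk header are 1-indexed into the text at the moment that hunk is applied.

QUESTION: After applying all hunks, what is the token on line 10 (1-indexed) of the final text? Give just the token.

Answer: sehy

Derivation:
Hunk 1: at line 6 remove [xjca] add [zjync,xcch,qluq] -> 14 lines: fwg penlx vqot pokp cglf hibt zjync xcch qluq lvk sehy cdqa lke mpr
Hunk 2: at line 3 remove [pokp,cglf,hibt] add [ikl,cssor,uedtb] -> 14 lines: fwg penlx vqot ikl cssor uedtb zjync xcch qluq lvk sehy cdqa lke mpr
Hunk 3: at line 5 remove [uedtb,zjync] add [puv,shzov] -> 14 lines: fwg penlx vqot ikl cssor puv shzov xcch qluq lvk sehy cdqa lke mpr
Hunk 4: at line 11 remove [cdqa,lke] add [vug,xng,gyfo] -> 15 lines: fwg penlx vqot ikl cssor puv shzov xcch qluq lvk sehy vug xng gyfo mpr
Hunk 5: at line 4 remove [puv,shzov] add [lga] -> 14 lines: fwg penlx vqot ikl cssor lga xcch qluq lvk sehy vug xng gyfo mpr
Hunk 6: at line 4 remove [cssor] add [glc] -> 14 lines: fwg penlx vqot ikl glc lga xcch qluq lvk sehy vug xng gyfo mpr
Final line 10: sehy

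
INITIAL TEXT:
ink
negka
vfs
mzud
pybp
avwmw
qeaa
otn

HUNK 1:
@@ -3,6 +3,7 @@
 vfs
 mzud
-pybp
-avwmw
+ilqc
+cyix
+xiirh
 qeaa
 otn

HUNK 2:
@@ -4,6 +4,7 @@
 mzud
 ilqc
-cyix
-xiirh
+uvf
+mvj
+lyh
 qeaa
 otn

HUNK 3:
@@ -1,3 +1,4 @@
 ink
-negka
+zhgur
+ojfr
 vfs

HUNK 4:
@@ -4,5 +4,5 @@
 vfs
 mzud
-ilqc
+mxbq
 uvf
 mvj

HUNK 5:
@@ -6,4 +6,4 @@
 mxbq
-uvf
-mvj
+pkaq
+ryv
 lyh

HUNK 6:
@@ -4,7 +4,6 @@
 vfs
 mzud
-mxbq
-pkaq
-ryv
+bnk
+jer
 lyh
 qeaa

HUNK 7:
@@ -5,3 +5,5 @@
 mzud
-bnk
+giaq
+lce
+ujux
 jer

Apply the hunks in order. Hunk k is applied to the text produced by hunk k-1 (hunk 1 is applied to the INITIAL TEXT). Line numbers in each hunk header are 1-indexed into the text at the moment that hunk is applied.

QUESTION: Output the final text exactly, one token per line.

Hunk 1: at line 3 remove [pybp,avwmw] add [ilqc,cyix,xiirh] -> 9 lines: ink negka vfs mzud ilqc cyix xiirh qeaa otn
Hunk 2: at line 4 remove [cyix,xiirh] add [uvf,mvj,lyh] -> 10 lines: ink negka vfs mzud ilqc uvf mvj lyh qeaa otn
Hunk 3: at line 1 remove [negka] add [zhgur,ojfr] -> 11 lines: ink zhgur ojfr vfs mzud ilqc uvf mvj lyh qeaa otn
Hunk 4: at line 4 remove [ilqc] add [mxbq] -> 11 lines: ink zhgur ojfr vfs mzud mxbq uvf mvj lyh qeaa otn
Hunk 5: at line 6 remove [uvf,mvj] add [pkaq,ryv] -> 11 lines: ink zhgur ojfr vfs mzud mxbq pkaq ryv lyh qeaa otn
Hunk 6: at line 4 remove [mxbq,pkaq,ryv] add [bnk,jer] -> 10 lines: ink zhgur ojfr vfs mzud bnk jer lyh qeaa otn
Hunk 7: at line 5 remove [bnk] add [giaq,lce,ujux] -> 12 lines: ink zhgur ojfr vfs mzud giaq lce ujux jer lyh qeaa otn

Answer: ink
zhgur
ojfr
vfs
mzud
giaq
lce
ujux
jer
lyh
qeaa
otn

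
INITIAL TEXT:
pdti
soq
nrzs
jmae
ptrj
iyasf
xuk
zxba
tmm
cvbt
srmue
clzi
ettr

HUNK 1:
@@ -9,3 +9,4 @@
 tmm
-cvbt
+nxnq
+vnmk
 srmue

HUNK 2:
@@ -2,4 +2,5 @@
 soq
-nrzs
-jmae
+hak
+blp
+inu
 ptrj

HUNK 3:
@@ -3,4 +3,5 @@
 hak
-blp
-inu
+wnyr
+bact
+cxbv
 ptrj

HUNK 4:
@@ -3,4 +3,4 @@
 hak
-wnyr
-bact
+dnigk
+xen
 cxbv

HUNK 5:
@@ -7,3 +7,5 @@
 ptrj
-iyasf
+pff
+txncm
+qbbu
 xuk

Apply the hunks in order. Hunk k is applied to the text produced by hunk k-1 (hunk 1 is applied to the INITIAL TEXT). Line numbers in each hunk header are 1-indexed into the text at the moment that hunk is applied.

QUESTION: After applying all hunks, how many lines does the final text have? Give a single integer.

Answer: 18

Derivation:
Hunk 1: at line 9 remove [cvbt] add [nxnq,vnmk] -> 14 lines: pdti soq nrzs jmae ptrj iyasf xuk zxba tmm nxnq vnmk srmue clzi ettr
Hunk 2: at line 2 remove [nrzs,jmae] add [hak,blp,inu] -> 15 lines: pdti soq hak blp inu ptrj iyasf xuk zxba tmm nxnq vnmk srmue clzi ettr
Hunk 3: at line 3 remove [blp,inu] add [wnyr,bact,cxbv] -> 16 lines: pdti soq hak wnyr bact cxbv ptrj iyasf xuk zxba tmm nxnq vnmk srmue clzi ettr
Hunk 4: at line 3 remove [wnyr,bact] add [dnigk,xen] -> 16 lines: pdti soq hak dnigk xen cxbv ptrj iyasf xuk zxba tmm nxnq vnmk srmue clzi ettr
Hunk 5: at line 7 remove [iyasf] add [pff,txncm,qbbu] -> 18 lines: pdti soq hak dnigk xen cxbv ptrj pff txncm qbbu xuk zxba tmm nxnq vnmk srmue clzi ettr
Final line count: 18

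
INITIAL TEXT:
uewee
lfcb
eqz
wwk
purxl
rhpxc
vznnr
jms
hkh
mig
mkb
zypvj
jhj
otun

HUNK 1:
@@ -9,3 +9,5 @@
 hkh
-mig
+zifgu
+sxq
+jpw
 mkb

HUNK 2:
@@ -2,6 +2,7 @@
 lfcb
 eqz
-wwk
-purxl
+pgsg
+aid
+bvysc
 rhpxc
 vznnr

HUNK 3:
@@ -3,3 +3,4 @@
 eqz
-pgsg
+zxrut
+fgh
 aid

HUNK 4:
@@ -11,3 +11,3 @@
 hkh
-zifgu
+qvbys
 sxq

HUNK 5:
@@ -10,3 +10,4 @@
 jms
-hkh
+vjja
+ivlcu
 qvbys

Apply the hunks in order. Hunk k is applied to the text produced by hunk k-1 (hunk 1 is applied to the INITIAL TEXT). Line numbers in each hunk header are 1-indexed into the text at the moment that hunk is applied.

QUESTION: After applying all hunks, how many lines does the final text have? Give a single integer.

Hunk 1: at line 9 remove [mig] add [zifgu,sxq,jpw] -> 16 lines: uewee lfcb eqz wwk purxl rhpxc vznnr jms hkh zifgu sxq jpw mkb zypvj jhj otun
Hunk 2: at line 2 remove [wwk,purxl] add [pgsg,aid,bvysc] -> 17 lines: uewee lfcb eqz pgsg aid bvysc rhpxc vznnr jms hkh zifgu sxq jpw mkb zypvj jhj otun
Hunk 3: at line 3 remove [pgsg] add [zxrut,fgh] -> 18 lines: uewee lfcb eqz zxrut fgh aid bvysc rhpxc vznnr jms hkh zifgu sxq jpw mkb zypvj jhj otun
Hunk 4: at line 11 remove [zifgu] add [qvbys] -> 18 lines: uewee lfcb eqz zxrut fgh aid bvysc rhpxc vznnr jms hkh qvbys sxq jpw mkb zypvj jhj otun
Hunk 5: at line 10 remove [hkh] add [vjja,ivlcu] -> 19 lines: uewee lfcb eqz zxrut fgh aid bvysc rhpxc vznnr jms vjja ivlcu qvbys sxq jpw mkb zypvj jhj otun
Final line count: 19

Answer: 19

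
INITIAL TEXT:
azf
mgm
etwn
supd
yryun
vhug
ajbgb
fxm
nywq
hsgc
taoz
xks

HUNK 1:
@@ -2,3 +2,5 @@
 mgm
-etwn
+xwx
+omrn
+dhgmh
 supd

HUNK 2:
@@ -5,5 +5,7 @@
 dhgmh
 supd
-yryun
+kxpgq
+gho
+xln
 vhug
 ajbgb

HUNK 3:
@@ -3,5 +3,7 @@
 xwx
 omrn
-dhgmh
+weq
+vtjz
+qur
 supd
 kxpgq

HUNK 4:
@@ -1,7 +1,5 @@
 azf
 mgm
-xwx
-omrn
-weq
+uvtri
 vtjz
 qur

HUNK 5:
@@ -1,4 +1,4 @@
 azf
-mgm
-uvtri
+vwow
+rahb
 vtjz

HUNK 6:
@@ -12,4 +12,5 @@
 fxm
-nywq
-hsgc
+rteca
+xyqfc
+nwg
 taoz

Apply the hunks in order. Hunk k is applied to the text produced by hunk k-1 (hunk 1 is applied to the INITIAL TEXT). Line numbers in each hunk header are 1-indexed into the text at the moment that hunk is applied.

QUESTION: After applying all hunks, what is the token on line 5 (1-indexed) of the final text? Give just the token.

Answer: qur

Derivation:
Hunk 1: at line 2 remove [etwn] add [xwx,omrn,dhgmh] -> 14 lines: azf mgm xwx omrn dhgmh supd yryun vhug ajbgb fxm nywq hsgc taoz xks
Hunk 2: at line 5 remove [yryun] add [kxpgq,gho,xln] -> 16 lines: azf mgm xwx omrn dhgmh supd kxpgq gho xln vhug ajbgb fxm nywq hsgc taoz xks
Hunk 3: at line 3 remove [dhgmh] add [weq,vtjz,qur] -> 18 lines: azf mgm xwx omrn weq vtjz qur supd kxpgq gho xln vhug ajbgb fxm nywq hsgc taoz xks
Hunk 4: at line 1 remove [xwx,omrn,weq] add [uvtri] -> 16 lines: azf mgm uvtri vtjz qur supd kxpgq gho xln vhug ajbgb fxm nywq hsgc taoz xks
Hunk 5: at line 1 remove [mgm,uvtri] add [vwow,rahb] -> 16 lines: azf vwow rahb vtjz qur supd kxpgq gho xln vhug ajbgb fxm nywq hsgc taoz xks
Hunk 6: at line 12 remove [nywq,hsgc] add [rteca,xyqfc,nwg] -> 17 lines: azf vwow rahb vtjz qur supd kxpgq gho xln vhug ajbgb fxm rteca xyqfc nwg taoz xks
Final line 5: qur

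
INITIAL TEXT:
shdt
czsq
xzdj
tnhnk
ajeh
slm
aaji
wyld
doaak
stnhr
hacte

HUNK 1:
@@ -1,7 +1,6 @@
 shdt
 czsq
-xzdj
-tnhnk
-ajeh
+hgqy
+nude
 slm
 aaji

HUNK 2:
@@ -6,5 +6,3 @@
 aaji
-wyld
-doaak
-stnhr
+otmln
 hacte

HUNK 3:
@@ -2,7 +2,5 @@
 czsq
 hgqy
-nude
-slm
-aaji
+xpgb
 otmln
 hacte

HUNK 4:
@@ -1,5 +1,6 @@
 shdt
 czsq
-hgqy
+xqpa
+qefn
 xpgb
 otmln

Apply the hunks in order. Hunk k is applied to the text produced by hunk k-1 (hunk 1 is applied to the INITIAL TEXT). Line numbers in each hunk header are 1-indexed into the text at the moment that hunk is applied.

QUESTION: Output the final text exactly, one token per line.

Hunk 1: at line 1 remove [xzdj,tnhnk,ajeh] add [hgqy,nude] -> 10 lines: shdt czsq hgqy nude slm aaji wyld doaak stnhr hacte
Hunk 2: at line 6 remove [wyld,doaak,stnhr] add [otmln] -> 8 lines: shdt czsq hgqy nude slm aaji otmln hacte
Hunk 3: at line 2 remove [nude,slm,aaji] add [xpgb] -> 6 lines: shdt czsq hgqy xpgb otmln hacte
Hunk 4: at line 1 remove [hgqy] add [xqpa,qefn] -> 7 lines: shdt czsq xqpa qefn xpgb otmln hacte

Answer: shdt
czsq
xqpa
qefn
xpgb
otmln
hacte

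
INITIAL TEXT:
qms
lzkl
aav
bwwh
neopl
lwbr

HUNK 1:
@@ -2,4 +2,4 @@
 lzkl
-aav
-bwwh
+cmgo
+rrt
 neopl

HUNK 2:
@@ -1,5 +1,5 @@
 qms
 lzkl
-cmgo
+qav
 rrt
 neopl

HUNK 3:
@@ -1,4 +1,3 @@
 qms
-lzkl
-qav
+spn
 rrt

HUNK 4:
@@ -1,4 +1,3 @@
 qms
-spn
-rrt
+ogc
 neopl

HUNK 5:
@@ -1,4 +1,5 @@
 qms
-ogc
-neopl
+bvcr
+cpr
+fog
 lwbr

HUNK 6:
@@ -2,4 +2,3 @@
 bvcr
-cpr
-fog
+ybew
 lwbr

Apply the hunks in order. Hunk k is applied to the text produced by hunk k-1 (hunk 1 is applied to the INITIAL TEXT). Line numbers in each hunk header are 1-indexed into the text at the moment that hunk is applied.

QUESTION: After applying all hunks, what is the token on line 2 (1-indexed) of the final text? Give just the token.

Hunk 1: at line 2 remove [aav,bwwh] add [cmgo,rrt] -> 6 lines: qms lzkl cmgo rrt neopl lwbr
Hunk 2: at line 1 remove [cmgo] add [qav] -> 6 lines: qms lzkl qav rrt neopl lwbr
Hunk 3: at line 1 remove [lzkl,qav] add [spn] -> 5 lines: qms spn rrt neopl lwbr
Hunk 4: at line 1 remove [spn,rrt] add [ogc] -> 4 lines: qms ogc neopl lwbr
Hunk 5: at line 1 remove [ogc,neopl] add [bvcr,cpr,fog] -> 5 lines: qms bvcr cpr fog lwbr
Hunk 6: at line 2 remove [cpr,fog] add [ybew] -> 4 lines: qms bvcr ybew lwbr
Final line 2: bvcr

Answer: bvcr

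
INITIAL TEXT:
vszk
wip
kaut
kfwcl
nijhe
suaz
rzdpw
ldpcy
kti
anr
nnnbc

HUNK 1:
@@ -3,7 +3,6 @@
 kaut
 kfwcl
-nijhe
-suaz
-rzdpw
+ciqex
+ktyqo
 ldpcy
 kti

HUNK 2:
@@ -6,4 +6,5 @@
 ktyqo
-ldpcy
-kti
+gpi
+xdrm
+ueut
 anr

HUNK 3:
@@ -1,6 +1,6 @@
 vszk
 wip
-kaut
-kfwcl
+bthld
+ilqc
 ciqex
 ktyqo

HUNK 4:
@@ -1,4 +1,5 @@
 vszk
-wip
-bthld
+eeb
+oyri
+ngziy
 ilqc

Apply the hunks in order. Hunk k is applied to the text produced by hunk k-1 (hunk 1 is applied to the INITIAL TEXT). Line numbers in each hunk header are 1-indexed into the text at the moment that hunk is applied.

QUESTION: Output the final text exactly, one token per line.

Hunk 1: at line 3 remove [nijhe,suaz,rzdpw] add [ciqex,ktyqo] -> 10 lines: vszk wip kaut kfwcl ciqex ktyqo ldpcy kti anr nnnbc
Hunk 2: at line 6 remove [ldpcy,kti] add [gpi,xdrm,ueut] -> 11 lines: vszk wip kaut kfwcl ciqex ktyqo gpi xdrm ueut anr nnnbc
Hunk 3: at line 1 remove [kaut,kfwcl] add [bthld,ilqc] -> 11 lines: vszk wip bthld ilqc ciqex ktyqo gpi xdrm ueut anr nnnbc
Hunk 4: at line 1 remove [wip,bthld] add [eeb,oyri,ngziy] -> 12 lines: vszk eeb oyri ngziy ilqc ciqex ktyqo gpi xdrm ueut anr nnnbc

Answer: vszk
eeb
oyri
ngziy
ilqc
ciqex
ktyqo
gpi
xdrm
ueut
anr
nnnbc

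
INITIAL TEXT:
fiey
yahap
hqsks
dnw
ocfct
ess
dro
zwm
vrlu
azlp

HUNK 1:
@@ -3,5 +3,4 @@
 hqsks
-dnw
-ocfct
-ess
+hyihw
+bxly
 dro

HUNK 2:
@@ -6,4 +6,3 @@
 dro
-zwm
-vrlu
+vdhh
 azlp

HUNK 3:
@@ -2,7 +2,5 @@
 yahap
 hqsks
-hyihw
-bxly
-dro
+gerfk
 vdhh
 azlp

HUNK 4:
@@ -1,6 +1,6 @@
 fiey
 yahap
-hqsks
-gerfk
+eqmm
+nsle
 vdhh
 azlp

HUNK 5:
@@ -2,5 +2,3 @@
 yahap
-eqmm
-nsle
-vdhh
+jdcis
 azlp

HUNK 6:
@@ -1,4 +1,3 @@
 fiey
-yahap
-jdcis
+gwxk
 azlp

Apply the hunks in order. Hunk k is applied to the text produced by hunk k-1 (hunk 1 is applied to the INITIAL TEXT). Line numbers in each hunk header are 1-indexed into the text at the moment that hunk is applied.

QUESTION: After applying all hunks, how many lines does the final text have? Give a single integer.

Hunk 1: at line 3 remove [dnw,ocfct,ess] add [hyihw,bxly] -> 9 lines: fiey yahap hqsks hyihw bxly dro zwm vrlu azlp
Hunk 2: at line 6 remove [zwm,vrlu] add [vdhh] -> 8 lines: fiey yahap hqsks hyihw bxly dro vdhh azlp
Hunk 3: at line 2 remove [hyihw,bxly,dro] add [gerfk] -> 6 lines: fiey yahap hqsks gerfk vdhh azlp
Hunk 4: at line 1 remove [hqsks,gerfk] add [eqmm,nsle] -> 6 lines: fiey yahap eqmm nsle vdhh azlp
Hunk 5: at line 2 remove [eqmm,nsle,vdhh] add [jdcis] -> 4 lines: fiey yahap jdcis azlp
Hunk 6: at line 1 remove [yahap,jdcis] add [gwxk] -> 3 lines: fiey gwxk azlp
Final line count: 3

Answer: 3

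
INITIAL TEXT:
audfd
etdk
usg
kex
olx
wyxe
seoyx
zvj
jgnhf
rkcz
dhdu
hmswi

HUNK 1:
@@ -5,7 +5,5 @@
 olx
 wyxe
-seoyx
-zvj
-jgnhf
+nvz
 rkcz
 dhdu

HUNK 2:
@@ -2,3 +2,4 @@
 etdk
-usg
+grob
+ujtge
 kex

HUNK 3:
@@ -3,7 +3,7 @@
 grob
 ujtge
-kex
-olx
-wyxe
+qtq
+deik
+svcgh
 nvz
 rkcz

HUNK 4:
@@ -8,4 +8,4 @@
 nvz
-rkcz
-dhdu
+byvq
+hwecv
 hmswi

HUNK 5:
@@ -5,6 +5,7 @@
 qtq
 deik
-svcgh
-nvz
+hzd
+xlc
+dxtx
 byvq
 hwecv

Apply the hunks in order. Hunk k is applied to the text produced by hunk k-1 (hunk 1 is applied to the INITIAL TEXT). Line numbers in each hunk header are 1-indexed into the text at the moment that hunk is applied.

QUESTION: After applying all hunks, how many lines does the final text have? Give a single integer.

Hunk 1: at line 5 remove [seoyx,zvj,jgnhf] add [nvz] -> 10 lines: audfd etdk usg kex olx wyxe nvz rkcz dhdu hmswi
Hunk 2: at line 2 remove [usg] add [grob,ujtge] -> 11 lines: audfd etdk grob ujtge kex olx wyxe nvz rkcz dhdu hmswi
Hunk 3: at line 3 remove [kex,olx,wyxe] add [qtq,deik,svcgh] -> 11 lines: audfd etdk grob ujtge qtq deik svcgh nvz rkcz dhdu hmswi
Hunk 4: at line 8 remove [rkcz,dhdu] add [byvq,hwecv] -> 11 lines: audfd etdk grob ujtge qtq deik svcgh nvz byvq hwecv hmswi
Hunk 5: at line 5 remove [svcgh,nvz] add [hzd,xlc,dxtx] -> 12 lines: audfd etdk grob ujtge qtq deik hzd xlc dxtx byvq hwecv hmswi
Final line count: 12

Answer: 12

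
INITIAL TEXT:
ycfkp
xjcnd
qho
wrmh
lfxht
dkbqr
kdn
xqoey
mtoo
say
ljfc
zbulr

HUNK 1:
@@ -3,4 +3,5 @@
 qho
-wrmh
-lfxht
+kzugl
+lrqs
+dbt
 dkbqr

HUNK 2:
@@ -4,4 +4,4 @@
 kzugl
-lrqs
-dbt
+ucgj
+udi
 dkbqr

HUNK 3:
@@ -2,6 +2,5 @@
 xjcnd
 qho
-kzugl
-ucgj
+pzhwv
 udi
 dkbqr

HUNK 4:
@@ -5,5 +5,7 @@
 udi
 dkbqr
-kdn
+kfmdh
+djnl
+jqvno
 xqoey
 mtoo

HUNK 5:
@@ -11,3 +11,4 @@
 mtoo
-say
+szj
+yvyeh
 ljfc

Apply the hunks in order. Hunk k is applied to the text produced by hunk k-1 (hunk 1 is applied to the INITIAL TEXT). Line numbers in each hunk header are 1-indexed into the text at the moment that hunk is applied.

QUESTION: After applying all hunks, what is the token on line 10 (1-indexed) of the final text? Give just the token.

Answer: xqoey

Derivation:
Hunk 1: at line 3 remove [wrmh,lfxht] add [kzugl,lrqs,dbt] -> 13 lines: ycfkp xjcnd qho kzugl lrqs dbt dkbqr kdn xqoey mtoo say ljfc zbulr
Hunk 2: at line 4 remove [lrqs,dbt] add [ucgj,udi] -> 13 lines: ycfkp xjcnd qho kzugl ucgj udi dkbqr kdn xqoey mtoo say ljfc zbulr
Hunk 3: at line 2 remove [kzugl,ucgj] add [pzhwv] -> 12 lines: ycfkp xjcnd qho pzhwv udi dkbqr kdn xqoey mtoo say ljfc zbulr
Hunk 4: at line 5 remove [kdn] add [kfmdh,djnl,jqvno] -> 14 lines: ycfkp xjcnd qho pzhwv udi dkbqr kfmdh djnl jqvno xqoey mtoo say ljfc zbulr
Hunk 5: at line 11 remove [say] add [szj,yvyeh] -> 15 lines: ycfkp xjcnd qho pzhwv udi dkbqr kfmdh djnl jqvno xqoey mtoo szj yvyeh ljfc zbulr
Final line 10: xqoey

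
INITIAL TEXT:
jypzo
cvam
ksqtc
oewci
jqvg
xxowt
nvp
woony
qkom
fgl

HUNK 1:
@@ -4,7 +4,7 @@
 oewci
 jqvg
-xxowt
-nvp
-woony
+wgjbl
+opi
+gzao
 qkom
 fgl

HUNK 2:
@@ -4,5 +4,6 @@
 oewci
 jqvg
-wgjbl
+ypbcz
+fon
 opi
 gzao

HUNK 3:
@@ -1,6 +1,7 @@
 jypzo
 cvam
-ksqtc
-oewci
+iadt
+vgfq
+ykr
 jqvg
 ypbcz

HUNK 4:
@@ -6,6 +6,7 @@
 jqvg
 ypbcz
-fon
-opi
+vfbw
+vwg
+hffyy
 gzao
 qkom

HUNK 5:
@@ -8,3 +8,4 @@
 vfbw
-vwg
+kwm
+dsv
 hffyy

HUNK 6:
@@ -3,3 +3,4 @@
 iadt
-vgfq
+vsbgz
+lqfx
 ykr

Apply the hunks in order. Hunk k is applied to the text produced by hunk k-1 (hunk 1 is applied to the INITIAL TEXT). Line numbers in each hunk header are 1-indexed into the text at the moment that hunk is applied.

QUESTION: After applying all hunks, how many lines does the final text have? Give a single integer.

Hunk 1: at line 4 remove [xxowt,nvp,woony] add [wgjbl,opi,gzao] -> 10 lines: jypzo cvam ksqtc oewci jqvg wgjbl opi gzao qkom fgl
Hunk 2: at line 4 remove [wgjbl] add [ypbcz,fon] -> 11 lines: jypzo cvam ksqtc oewci jqvg ypbcz fon opi gzao qkom fgl
Hunk 3: at line 1 remove [ksqtc,oewci] add [iadt,vgfq,ykr] -> 12 lines: jypzo cvam iadt vgfq ykr jqvg ypbcz fon opi gzao qkom fgl
Hunk 4: at line 6 remove [fon,opi] add [vfbw,vwg,hffyy] -> 13 lines: jypzo cvam iadt vgfq ykr jqvg ypbcz vfbw vwg hffyy gzao qkom fgl
Hunk 5: at line 8 remove [vwg] add [kwm,dsv] -> 14 lines: jypzo cvam iadt vgfq ykr jqvg ypbcz vfbw kwm dsv hffyy gzao qkom fgl
Hunk 6: at line 3 remove [vgfq] add [vsbgz,lqfx] -> 15 lines: jypzo cvam iadt vsbgz lqfx ykr jqvg ypbcz vfbw kwm dsv hffyy gzao qkom fgl
Final line count: 15

Answer: 15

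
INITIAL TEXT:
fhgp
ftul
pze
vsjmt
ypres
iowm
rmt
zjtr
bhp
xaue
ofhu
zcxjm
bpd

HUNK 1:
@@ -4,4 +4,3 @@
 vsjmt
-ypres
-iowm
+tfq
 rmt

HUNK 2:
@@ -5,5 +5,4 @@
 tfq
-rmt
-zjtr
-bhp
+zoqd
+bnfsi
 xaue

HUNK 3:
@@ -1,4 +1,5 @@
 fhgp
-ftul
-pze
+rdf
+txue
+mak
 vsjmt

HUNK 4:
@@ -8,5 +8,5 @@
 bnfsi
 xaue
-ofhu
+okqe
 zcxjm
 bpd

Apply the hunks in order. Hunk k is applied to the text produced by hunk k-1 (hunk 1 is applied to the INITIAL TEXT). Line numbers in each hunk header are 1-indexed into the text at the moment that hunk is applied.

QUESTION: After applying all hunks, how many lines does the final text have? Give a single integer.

Hunk 1: at line 4 remove [ypres,iowm] add [tfq] -> 12 lines: fhgp ftul pze vsjmt tfq rmt zjtr bhp xaue ofhu zcxjm bpd
Hunk 2: at line 5 remove [rmt,zjtr,bhp] add [zoqd,bnfsi] -> 11 lines: fhgp ftul pze vsjmt tfq zoqd bnfsi xaue ofhu zcxjm bpd
Hunk 3: at line 1 remove [ftul,pze] add [rdf,txue,mak] -> 12 lines: fhgp rdf txue mak vsjmt tfq zoqd bnfsi xaue ofhu zcxjm bpd
Hunk 4: at line 8 remove [ofhu] add [okqe] -> 12 lines: fhgp rdf txue mak vsjmt tfq zoqd bnfsi xaue okqe zcxjm bpd
Final line count: 12

Answer: 12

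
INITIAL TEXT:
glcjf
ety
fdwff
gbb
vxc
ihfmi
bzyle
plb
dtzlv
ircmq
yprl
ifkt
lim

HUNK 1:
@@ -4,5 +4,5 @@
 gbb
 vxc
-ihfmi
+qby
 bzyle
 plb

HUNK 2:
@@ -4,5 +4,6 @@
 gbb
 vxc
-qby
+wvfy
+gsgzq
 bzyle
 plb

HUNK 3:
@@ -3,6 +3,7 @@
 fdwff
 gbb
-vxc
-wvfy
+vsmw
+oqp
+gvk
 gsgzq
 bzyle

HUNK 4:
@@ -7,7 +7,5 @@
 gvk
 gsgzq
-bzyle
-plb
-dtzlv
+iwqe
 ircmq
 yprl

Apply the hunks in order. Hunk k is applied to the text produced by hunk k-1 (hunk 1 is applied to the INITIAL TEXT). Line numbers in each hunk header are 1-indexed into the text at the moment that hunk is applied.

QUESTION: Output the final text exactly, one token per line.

Hunk 1: at line 4 remove [ihfmi] add [qby] -> 13 lines: glcjf ety fdwff gbb vxc qby bzyle plb dtzlv ircmq yprl ifkt lim
Hunk 2: at line 4 remove [qby] add [wvfy,gsgzq] -> 14 lines: glcjf ety fdwff gbb vxc wvfy gsgzq bzyle plb dtzlv ircmq yprl ifkt lim
Hunk 3: at line 3 remove [vxc,wvfy] add [vsmw,oqp,gvk] -> 15 lines: glcjf ety fdwff gbb vsmw oqp gvk gsgzq bzyle plb dtzlv ircmq yprl ifkt lim
Hunk 4: at line 7 remove [bzyle,plb,dtzlv] add [iwqe] -> 13 lines: glcjf ety fdwff gbb vsmw oqp gvk gsgzq iwqe ircmq yprl ifkt lim

Answer: glcjf
ety
fdwff
gbb
vsmw
oqp
gvk
gsgzq
iwqe
ircmq
yprl
ifkt
lim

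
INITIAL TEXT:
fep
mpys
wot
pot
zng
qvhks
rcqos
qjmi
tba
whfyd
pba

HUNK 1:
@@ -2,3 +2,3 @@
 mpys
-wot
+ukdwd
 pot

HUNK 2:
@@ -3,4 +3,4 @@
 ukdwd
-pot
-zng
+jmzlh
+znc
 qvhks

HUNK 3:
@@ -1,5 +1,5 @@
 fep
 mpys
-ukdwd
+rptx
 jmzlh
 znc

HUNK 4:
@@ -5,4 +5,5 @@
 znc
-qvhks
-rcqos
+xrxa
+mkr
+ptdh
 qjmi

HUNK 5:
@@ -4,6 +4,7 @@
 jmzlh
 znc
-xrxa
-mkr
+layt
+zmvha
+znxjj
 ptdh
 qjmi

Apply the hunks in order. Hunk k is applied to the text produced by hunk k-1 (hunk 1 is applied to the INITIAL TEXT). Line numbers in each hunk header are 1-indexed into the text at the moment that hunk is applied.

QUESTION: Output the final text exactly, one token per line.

Answer: fep
mpys
rptx
jmzlh
znc
layt
zmvha
znxjj
ptdh
qjmi
tba
whfyd
pba

Derivation:
Hunk 1: at line 2 remove [wot] add [ukdwd] -> 11 lines: fep mpys ukdwd pot zng qvhks rcqos qjmi tba whfyd pba
Hunk 2: at line 3 remove [pot,zng] add [jmzlh,znc] -> 11 lines: fep mpys ukdwd jmzlh znc qvhks rcqos qjmi tba whfyd pba
Hunk 3: at line 1 remove [ukdwd] add [rptx] -> 11 lines: fep mpys rptx jmzlh znc qvhks rcqos qjmi tba whfyd pba
Hunk 4: at line 5 remove [qvhks,rcqos] add [xrxa,mkr,ptdh] -> 12 lines: fep mpys rptx jmzlh znc xrxa mkr ptdh qjmi tba whfyd pba
Hunk 5: at line 4 remove [xrxa,mkr] add [layt,zmvha,znxjj] -> 13 lines: fep mpys rptx jmzlh znc layt zmvha znxjj ptdh qjmi tba whfyd pba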